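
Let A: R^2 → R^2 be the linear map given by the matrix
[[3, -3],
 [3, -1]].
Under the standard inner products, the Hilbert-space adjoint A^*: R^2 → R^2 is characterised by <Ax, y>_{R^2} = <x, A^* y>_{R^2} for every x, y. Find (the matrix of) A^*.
A^* = A^T =
[[3, 3],
 [-3, -1]]

For real matrices with standard dot products, the defining identity <Ax, y> = <x, A^* y> gives (Ax)^T y = x^T (A^*) y, i.e. x^T A^T y = x^T (A^*) y. Since this holds for all x, y, we must have A^* = A^T. Therefore
A^* =
[[3, 3],
 [-3, -1]].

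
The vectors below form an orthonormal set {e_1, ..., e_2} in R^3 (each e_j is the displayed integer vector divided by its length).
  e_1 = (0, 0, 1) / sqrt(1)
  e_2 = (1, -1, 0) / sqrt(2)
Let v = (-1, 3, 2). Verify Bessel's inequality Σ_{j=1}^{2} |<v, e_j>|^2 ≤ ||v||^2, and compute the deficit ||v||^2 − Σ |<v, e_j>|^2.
Σ |<v, e_j>|^2 = 12; ||v||^2 = 14; deficit = 2

Write each e_j = u_j / sqrt(<u_j, u_j>) where u_j is the displayed integer vector. Then <v, e_j> = <v, u_j> / sqrt(<u_j, u_j>), so |<v, e_j>|^2 = <v, u_j>^2 / <u_j, u_j>.
Coefficients: <v, e_1> = 2/sqrt(1), <v, e_2> = -4/sqrt(2).
Square and sum: Σ |<v, e_j>|^2 = 12.
Compute ||v||^2 = v·v = 14.
Deficit = 14 − 12 = 2 ≥ 0, confirming Bessel's inequality. (The deficit equals ||v − Σ <v,e_j> e_j||^2, the squared distance from v to span{e_j}.)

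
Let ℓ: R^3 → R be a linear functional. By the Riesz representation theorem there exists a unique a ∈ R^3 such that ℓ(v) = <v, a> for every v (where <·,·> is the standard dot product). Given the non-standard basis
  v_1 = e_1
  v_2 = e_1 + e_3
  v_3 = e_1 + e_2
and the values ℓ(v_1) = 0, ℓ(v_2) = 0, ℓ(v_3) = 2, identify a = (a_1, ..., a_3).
a = (0, 2, 0)

Write a = (a_1, ..., a_3) in the standard basis. For each basis vector v_i, ℓ(v_i) = <v_i, a> is a linear equation in the a_j's. Collect the n equations into a matrix system V a = ℓ, where row i of V is v_i (expressed in the standard basis). Since V is invertible (lower-triangular with 1s on the diagonal, up to permutation), solve by back-substitution:
  V =
[[1, 0, 0],
 [1, 0, 1],
 [1, 1, 0]]
  V a = (0, 0, 2)
Solving gives a = (0, 2, 0).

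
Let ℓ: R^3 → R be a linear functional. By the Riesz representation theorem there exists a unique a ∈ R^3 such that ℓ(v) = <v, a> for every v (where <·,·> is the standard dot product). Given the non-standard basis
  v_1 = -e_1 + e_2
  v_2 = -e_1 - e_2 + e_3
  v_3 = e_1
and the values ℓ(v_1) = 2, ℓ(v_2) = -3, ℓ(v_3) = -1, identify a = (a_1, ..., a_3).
a = (-1, 1, -3)

Write a = (a_1, ..., a_3) in the standard basis. For each basis vector v_i, ℓ(v_i) = <v_i, a> is a linear equation in the a_j's. Collect the n equations into a matrix system V a = ℓ, where row i of V is v_i (expressed in the standard basis). Since V is invertible (lower-triangular with 1s on the diagonal, up to permutation), solve by back-substitution:
  V =
[[-1, 1, 0],
 [-1, -1, 1],
 [1, 0, 0]]
  V a = (2, -3, -1)
Solving gives a = (-1, 1, -3).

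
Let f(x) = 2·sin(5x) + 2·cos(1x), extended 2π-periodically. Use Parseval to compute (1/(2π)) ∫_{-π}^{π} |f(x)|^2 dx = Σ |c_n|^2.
Σ |c_n|^2 = 4

Expand |f|^2 and use orthogonality of {sin(nx), cos(mx)} on [-π, π]:
  ∫_{-π}^{π} sin(nx)^2 dx = π, ∫ cos(mx)^2 dx = π, and cross terms integrate to 0.
So ∫_{-π}^{π} f(x)^2 dx = 2^2 · π + 2^2 · π = (4 + 4)π.
Divide by 2π: (4 + 4)/2 = 4.
By Parseval, this equals Σ |c_n|^2.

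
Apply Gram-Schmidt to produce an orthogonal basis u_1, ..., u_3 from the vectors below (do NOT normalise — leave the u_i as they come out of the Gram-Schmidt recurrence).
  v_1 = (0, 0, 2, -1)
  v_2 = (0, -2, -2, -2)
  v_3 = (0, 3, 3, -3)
Orthogonal basis:
  u_1 = (0, 0, 2, -1)
  u_2 = (0, -2, -6/5, -12/5)
  u_3 = (0, 18/7, -6/7, -12/7)

Apply the Gram-Schmidt recurrence
  u_1 = v_1
  u_i = v_i − Σ_{j<i} ((v_i · u_j) / (u_j · u_j)) · u_j.

Step by step this gives:
  u_1 = (0, 0, 2, -1)
  u_2 = (0, -2, -6/5, -12/5)
  u_3 = (0, 18/7, -6/7, -12/7)

Orthogonality check:
  u_2 · u_1 = 0 (should be 0)
  u_3 · u_1 = 0 (should be 0)
  u_3 · u_2 = 0 (should be 0)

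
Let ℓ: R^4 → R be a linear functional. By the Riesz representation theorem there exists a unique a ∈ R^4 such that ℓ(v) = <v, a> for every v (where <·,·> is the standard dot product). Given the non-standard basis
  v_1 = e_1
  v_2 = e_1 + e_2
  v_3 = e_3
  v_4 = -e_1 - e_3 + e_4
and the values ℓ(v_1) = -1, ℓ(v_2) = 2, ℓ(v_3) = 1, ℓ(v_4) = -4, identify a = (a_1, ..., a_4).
a = (-1, 3, 1, -4)

Write a = (a_1, ..., a_4) in the standard basis. For each basis vector v_i, ℓ(v_i) = <v_i, a> is a linear equation in the a_j's. Collect the n equations into a matrix system V a = ℓ, where row i of V is v_i (expressed in the standard basis). Since V is invertible (lower-triangular with 1s on the diagonal, up to permutation), solve by back-substitution:
  V =
[[1, 0, 0, 0],
 [1, 1, 0, 0],
 [0, 0, 1, 0],
 [-1, 0, -1, 1]]
  V a = (-1, 2, 1, -4)
Solving gives a = (-1, 3, 1, -4).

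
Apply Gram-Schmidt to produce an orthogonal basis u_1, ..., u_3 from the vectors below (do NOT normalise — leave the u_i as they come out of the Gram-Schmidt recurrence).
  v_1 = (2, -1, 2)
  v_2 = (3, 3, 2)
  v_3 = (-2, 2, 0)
Orthogonal basis:
  u_1 = (2, -1, 2)
  u_2 = (13/9, 34/9, 4/9)
  u_3 = (-160/149, 40/149, 180/149)

Apply the Gram-Schmidt recurrence
  u_1 = v_1
  u_i = v_i − Σ_{j<i} ((v_i · u_j) / (u_j · u_j)) · u_j.

Step by step this gives:
  u_1 = (2, -1, 2)
  u_2 = (13/9, 34/9, 4/9)
  u_3 = (-160/149, 40/149, 180/149)

Orthogonality check:
  u_2 · u_1 = 0 (should be 0)
  u_3 · u_1 = 0 (should be 0)
  u_3 · u_2 = 0 (should be 0)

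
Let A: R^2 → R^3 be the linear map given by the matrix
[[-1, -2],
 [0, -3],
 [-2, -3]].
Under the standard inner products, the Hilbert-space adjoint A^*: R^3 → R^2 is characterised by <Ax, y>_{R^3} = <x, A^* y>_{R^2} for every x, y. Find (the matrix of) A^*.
A^* = A^T =
[[-1, 0, -2],
 [-2, -3, -3]]

For real matrices with standard dot products, the defining identity <Ax, y> = <x, A^* y> gives (Ax)^T y = x^T (A^*) y, i.e. x^T A^T y = x^T (A^*) y. Since this holds for all x, y, we must have A^* = A^T. Therefore
A^* =
[[-1, 0, -2],
 [-2, -3, -3]].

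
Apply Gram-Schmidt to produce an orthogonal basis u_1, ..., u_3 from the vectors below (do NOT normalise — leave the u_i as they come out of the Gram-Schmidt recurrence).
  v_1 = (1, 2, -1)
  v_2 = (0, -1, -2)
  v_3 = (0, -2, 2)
Orthogonal basis:
  u_1 = (1, 2, -1)
  u_2 = (0, -1, -2)
  u_3 = (1, -2/5, 1/5)

Apply the Gram-Schmidt recurrence
  u_1 = v_1
  u_i = v_i − Σ_{j<i} ((v_i · u_j) / (u_j · u_j)) · u_j.

Step by step this gives:
  u_1 = (1, 2, -1)
  u_2 = (0, -1, -2)
  u_3 = (1, -2/5, 1/5)

Orthogonality check:
  u_2 · u_1 = 0 (should be 0)
  u_3 · u_1 = 0 (should be 0)
  u_3 · u_2 = 0 (should be 0)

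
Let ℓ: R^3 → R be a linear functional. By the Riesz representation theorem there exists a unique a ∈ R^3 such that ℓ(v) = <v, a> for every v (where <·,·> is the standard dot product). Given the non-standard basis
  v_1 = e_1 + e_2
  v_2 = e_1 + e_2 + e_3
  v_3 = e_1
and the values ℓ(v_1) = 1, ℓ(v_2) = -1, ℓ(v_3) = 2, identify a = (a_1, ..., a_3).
a = (2, -1, -2)

Write a = (a_1, ..., a_3) in the standard basis. For each basis vector v_i, ℓ(v_i) = <v_i, a> is a linear equation in the a_j's. Collect the n equations into a matrix system V a = ℓ, where row i of V is v_i (expressed in the standard basis). Since V is invertible (lower-triangular with 1s on the diagonal, up to permutation), solve by back-substitution:
  V =
[[1, 1, 0],
 [1, 1, 1],
 [1, 0, 0]]
  V a = (1, -1, 2)
Solving gives a = (2, -1, -2).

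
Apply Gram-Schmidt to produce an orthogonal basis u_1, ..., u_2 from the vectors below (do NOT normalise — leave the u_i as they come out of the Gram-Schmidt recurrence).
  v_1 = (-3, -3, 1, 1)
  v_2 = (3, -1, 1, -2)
Orthogonal basis:
  u_1 = (-3, -3, 1, 1)
  u_2 = (39/20, -41/20, 27/20, -33/20)

Apply the Gram-Schmidt recurrence
  u_1 = v_1
  u_i = v_i − Σ_{j<i} ((v_i · u_j) / (u_j · u_j)) · u_j.

Step by step this gives:
  u_1 = (-3, -3, 1, 1)
  u_2 = (39/20, -41/20, 27/20, -33/20)

Orthogonality check:
  u_2 · u_1 = 0 (should be 0)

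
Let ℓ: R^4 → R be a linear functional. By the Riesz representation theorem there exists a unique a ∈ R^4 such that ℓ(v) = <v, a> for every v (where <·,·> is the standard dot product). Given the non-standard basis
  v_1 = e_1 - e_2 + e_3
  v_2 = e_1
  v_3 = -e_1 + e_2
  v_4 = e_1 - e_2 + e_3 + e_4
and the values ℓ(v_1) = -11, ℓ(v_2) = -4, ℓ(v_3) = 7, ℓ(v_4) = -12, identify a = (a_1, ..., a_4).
a = (-4, 3, -4, -1)

Write a = (a_1, ..., a_4) in the standard basis. For each basis vector v_i, ℓ(v_i) = <v_i, a> is a linear equation in the a_j's. Collect the n equations into a matrix system V a = ℓ, where row i of V is v_i (expressed in the standard basis). Since V is invertible (lower-triangular with 1s on the diagonal, up to permutation), solve by back-substitution:
  V =
[[1, -1, 1, 0],
 [1, 0, 0, 0],
 [-1, 1, 0, 0],
 [1, -1, 1, 1]]
  V a = (-11, -4, 7, -12)
Solving gives a = (-4, 3, -4, -1).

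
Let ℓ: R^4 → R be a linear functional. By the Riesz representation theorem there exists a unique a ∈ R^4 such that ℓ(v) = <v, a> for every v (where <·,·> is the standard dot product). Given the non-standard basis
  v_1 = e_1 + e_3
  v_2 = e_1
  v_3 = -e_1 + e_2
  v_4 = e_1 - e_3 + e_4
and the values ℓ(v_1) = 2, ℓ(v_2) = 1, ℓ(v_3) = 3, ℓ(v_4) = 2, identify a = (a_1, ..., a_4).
a = (1, 4, 1, 2)

Write a = (a_1, ..., a_4) in the standard basis. For each basis vector v_i, ℓ(v_i) = <v_i, a> is a linear equation in the a_j's. Collect the n equations into a matrix system V a = ℓ, where row i of V is v_i (expressed in the standard basis). Since V is invertible (lower-triangular with 1s on the diagonal, up to permutation), solve by back-substitution:
  V =
[[1, 0, 1, 0],
 [1, 0, 0, 0],
 [-1, 1, 0, 0],
 [1, 0, -1, 1]]
  V a = (2, 1, 3, 2)
Solving gives a = (1, 4, 1, 2).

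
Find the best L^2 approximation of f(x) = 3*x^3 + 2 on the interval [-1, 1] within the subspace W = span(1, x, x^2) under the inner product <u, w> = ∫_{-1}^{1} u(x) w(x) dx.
g(x) = 9*x/5 + 2

The best approximation g ∈ W is the orthogonal projection of f onto W. Writing g = a_0 + a_1 x + a_2 x^2, the coefficients solve the normal equations G · a = b where
  G_{ij} = <φ_i, φ_j> and b_i = <f, φ_i>, with φ_0 = 1, φ_1 = x, φ_2 = x^2.
G =
  [2, 0, 2/3]
  [0, 2/3, 0]
  [2/3, 0, 2/5],
b = (4, 6/5, 4/3).
Solving gives a_0 = 2, a_1 = 9/5, a_2 = 0, so
  g(x) = 9*x/5 + 2.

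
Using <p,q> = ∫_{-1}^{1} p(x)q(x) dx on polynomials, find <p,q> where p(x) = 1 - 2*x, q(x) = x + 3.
<p,q> = 14/3

Expand the product: p(x)·q(x) = -2*x^2 - 5*x + 3.
∫_{-1}^{1} of each monomial x^k gives [2/(k+1) if k even, 0 if k odd]. Integrating term-by-term (or equivalently evaluating the antiderivative F(x) = -2*x^3/3 - 5*x^2/2 + 3*x at the endpoints):
  F(1) − F(−1) = -1/6 − (-29/6) = 14/3.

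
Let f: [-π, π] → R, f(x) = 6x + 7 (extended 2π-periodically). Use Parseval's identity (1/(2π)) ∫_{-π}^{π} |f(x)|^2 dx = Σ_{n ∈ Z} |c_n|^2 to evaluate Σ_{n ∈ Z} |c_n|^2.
Σ |c_n|^2 = 12π^2 + 49

Expand and integrate term by term over [-π, π]:
  ∫ (6x)^2 dx = 36·(2π^3/3); ∫ 2·6·(7)·x dx = 0 (odd integrand); ∫ 7^2 dx = 49·2π.
So (1/(2π)) ∫_{-π}^{π} (6x + 7)^2 dx = 36π^2/3 + 49 = 12π^2 + 49.
Parseval ⇒ Σ |c_n|^2 = 12π^2 + 49.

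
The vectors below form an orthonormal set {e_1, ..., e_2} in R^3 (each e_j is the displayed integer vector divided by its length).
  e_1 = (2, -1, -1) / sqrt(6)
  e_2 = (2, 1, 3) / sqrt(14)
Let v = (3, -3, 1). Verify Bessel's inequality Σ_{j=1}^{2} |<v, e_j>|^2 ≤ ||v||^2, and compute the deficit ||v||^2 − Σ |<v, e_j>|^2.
Σ |<v, e_j>|^2 = 278/21; ||v||^2 = 19; deficit = 121/21

Write each e_j = u_j / sqrt(<u_j, u_j>) where u_j is the displayed integer vector. Then <v, e_j> = <v, u_j> / sqrt(<u_j, u_j>), so |<v, e_j>|^2 = <v, u_j>^2 / <u_j, u_j>.
Coefficients: <v, e_1> = 8/sqrt(6), <v, e_2> = 6/sqrt(14).
Square and sum: Σ |<v, e_j>|^2 = 278/21.
Compute ||v||^2 = v·v = 19.
Deficit = 19 − 278/21 = 121/21 ≥ 0, confirming Bessel's inequality. (The deficit equals ||v − Σ <v,e_j> e_j||^2, the squared distance from v to span{e_j}.)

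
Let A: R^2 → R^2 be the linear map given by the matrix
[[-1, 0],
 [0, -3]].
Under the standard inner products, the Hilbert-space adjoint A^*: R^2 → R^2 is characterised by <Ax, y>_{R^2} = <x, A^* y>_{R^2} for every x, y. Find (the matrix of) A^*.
A^* = A^T =
[[-1, 0],
 [0, -3]]

For real matrices with standard dot products, the defining identity <Ax, y> = <x, A^* y> gives (Ax)^T y = x^T (A^*) y, i.e. x^T A^T y = x^T (A^*) y. Since this holds for all x, y, we must have A^* = A^T. Therefore
A^* =
[[-1, 0],
 [0, -3]].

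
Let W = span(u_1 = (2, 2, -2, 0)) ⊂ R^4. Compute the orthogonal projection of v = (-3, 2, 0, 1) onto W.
proj_W(v) = (-1/3, -1/3, 1/3, 0)

Set up U = [u_1 | ... | u_1] ∈ R^(4×1). The projector onto W = col(U) is P = U (U^T U)^(-1) U^T.
Compute U^T U =
  [12],
and U^T v = (-2).
Solve U^T U · c = U^T v for the coefficients: c = (-1/6). The projection is proj_W(v) = U c.
Check: (v - proj_W(v)) · u_1 = 0  (should be 0).
Result: proj_W(v) = (-1/3, -1/3, 1/3, 0).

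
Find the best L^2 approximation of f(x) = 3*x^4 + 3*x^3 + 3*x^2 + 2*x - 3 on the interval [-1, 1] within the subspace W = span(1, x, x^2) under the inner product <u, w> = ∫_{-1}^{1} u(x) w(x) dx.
g(x) = 39*x^2/7 + 19*x/5 - 114/35

The best approximation g ∈ W is the orthogonal projection of f onto W. Writing g = a_0 + a_1 x + a_2 x^2, the coefficients solve the normal equations G · a = b where
  G_{ij} = <φ_i, φ_j> and b_i = <f, φ_i>, with φ_0 = 1, φ_1 = x, φ_2 = x^2.
G =
  [2, 0, 2/3]
  [0, 2/3, 0]
  [2/3, 0, 2/5],
b = (-14/5, 38/15, 2/35).
Solving gives a_0 = -114/35, a_1 = 19/5, a_2 = 39/7, so
  g(x) = 39*x^2/7 + 19*x/5 - 114/35.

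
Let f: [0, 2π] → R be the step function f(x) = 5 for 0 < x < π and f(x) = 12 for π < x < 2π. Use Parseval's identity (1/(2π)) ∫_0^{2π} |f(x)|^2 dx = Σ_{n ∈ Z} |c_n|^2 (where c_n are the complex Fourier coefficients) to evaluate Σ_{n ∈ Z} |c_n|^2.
Σ |c_n|^2 = 169/2

Parseval equates the L^2 energy of f (normalised by 1/(2π)) with the ℓ^2 sum of its Fourier coefficients: (1/(2π)) ∫_0^{2π} |f|^2 = Σ |c_n|^2.
Compute the left side: (1/(2π)) [∫_0^π 5^2 dx + ∫_π^{2π} 12^2 dx] = (1/(2π)) · (25π + 144π) = (25 + 144)/2 = 169/2.
So Σ_{n ∈ Z} |c_n|^2 = 169/2.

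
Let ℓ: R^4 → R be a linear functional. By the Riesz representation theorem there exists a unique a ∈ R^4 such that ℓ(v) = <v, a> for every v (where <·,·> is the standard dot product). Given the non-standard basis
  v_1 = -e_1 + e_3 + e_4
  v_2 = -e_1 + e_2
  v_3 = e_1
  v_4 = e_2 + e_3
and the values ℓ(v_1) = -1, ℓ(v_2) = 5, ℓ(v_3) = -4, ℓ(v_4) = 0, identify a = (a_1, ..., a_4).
a = (-4, 1, -1, -4)

Write a = (a_1, ..., a_4) in the standard basis. For each basis vector v_i, ℓ(v_i) = <v_i, a> is a linear equation in the a_j's. Collect the n equations into a matrix system V a = ℓ, where row i of V is v_i (expressed in the standard basis). Since V is invertible (lower-triangular with 1s on the diagonal, up to permutation), solve by back-substitution:
  V =
[[-1, 0, 1, 1],
 [-1, 1, 0, 0],
 [1, 0, 0, 0],
 [0, 1, 1, 0]]
  V a = (-1, 5, -4, 0)
Solving gives a = (-4, 1, -1, -4).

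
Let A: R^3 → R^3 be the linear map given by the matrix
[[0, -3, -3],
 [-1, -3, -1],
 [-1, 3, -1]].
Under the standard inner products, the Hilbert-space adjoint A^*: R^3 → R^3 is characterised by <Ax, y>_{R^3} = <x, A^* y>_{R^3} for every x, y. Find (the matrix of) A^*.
A^* = A^T =
[[0, -1, -1],
 [-3, -3, 3],
 [-3, -1, -1]]

For real matrices with standard dot products, the defining identity <Ax, y> = <x, A^* y> gives (Ax)^T y = x^T (A^*) y, i.e. x^T A^T y = x^T (A^*) y. Since this holds for all x, y, we must have A^* = A^T. Therefore
A^* =
[[0, -1, -1],
 [-3, -3, 3],
 [-3, -1, -1]].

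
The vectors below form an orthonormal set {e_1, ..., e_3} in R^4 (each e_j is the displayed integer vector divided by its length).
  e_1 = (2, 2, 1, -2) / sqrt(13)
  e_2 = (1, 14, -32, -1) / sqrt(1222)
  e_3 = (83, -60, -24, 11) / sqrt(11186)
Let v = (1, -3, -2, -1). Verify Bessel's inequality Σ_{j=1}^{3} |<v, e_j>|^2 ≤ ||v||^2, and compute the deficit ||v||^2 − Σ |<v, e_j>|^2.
Σ |<v, e_j>|^2 = 1160/119; ||v||^2 = 15; deficit = 625/119

Write each e_j = u_j / sqrt(<u_j, u_j>) where u_j is the displayed integer vector. Then <v, e_j> = <v, u_j> / sqrt(<u_j, u_j>), so |<v, e_j>|^2 = <v, u_j>^2 / <u_j, u_j>.
Coefficients: <v, e_1> = -4/sqrt(13), <v, e_2> = 24/sqrt(1222), <v, e_3> = 300/sqrt(11186).
Square and sum: Σ |<v, e_j>|^2 = 1160/119.
Compute ||v||^2 = v·v = 15.
Deficit = 15 − 1160/119 = 625/119 ≥ 0, confirming Bessel's inequality. (The deficit equals ||v − Σ <v,e_j> e_j||^2, the squared distance from v to span{e_j}.)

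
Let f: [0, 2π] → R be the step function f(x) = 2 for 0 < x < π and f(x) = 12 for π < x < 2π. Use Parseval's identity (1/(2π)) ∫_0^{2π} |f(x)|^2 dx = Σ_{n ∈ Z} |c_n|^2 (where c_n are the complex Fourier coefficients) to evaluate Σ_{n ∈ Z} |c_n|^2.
Σ |c_n|^2 = 74

Parseval equates the L^2 energy of f (normalised by 1/(2π)) with the ℓ^2 sum of its Fourier coefficients: (1/(2π)) ∫_0^{2π} |f|^2 = Σ |c_n|^2.
Compute the left side: (1/(2π)) [∫_0^π 2^2 dx + ∫_π^{2π} 12^2 dx] = (1/(2π)) · (4π + 144π) = (4 + 144)/2 = 74.
So Σ_{n ∈ Z} |c_n|^2 = 74.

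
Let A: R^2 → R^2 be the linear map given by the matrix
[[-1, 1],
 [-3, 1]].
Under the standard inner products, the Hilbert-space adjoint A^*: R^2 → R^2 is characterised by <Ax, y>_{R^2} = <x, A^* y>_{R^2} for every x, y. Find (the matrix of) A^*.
A^* = A^T =
[[-1, -3],
 [1, 1]]

For real matrices with standard dot products, the defining identity <Ax, y> = <x, A^* y> gives (Ax)^T y = x^T (A^*) y, i.e. x^T A^T y = x^T (A^*) y. Since this holds for all x, y, we must have A^* = A^T. Therefore
A^* =
[[-1, -3],
 [1, 1]].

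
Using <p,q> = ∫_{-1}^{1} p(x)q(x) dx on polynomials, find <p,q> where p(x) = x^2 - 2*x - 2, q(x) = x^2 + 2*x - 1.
<p,q> = -4/15

Expand the product: p(x)·q(x) = x^4 - 7*x^2 - 2*x + 2.
∫_{-1}^{1} of each monomial x^k gives [2/(k+1) if k even, 0 if k odd]. Integrating term-by-term (or equivalently evaluating the antiderivative F(x) = x^5/5 - 7*x^3/3 - x^2 + 2*x at the endpoints):
  F(1) − F(−1) = -17/15 − (-13/15) = -4/15.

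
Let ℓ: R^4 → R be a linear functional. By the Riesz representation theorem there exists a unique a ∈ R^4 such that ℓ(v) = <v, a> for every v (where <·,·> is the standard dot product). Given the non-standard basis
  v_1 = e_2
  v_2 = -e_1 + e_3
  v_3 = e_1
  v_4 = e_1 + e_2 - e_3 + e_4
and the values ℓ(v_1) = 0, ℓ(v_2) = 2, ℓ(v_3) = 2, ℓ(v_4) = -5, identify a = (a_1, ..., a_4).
a = (2, 0, 4, -3)

Write a = (a_1, ..., a_4) in the standard basis. For each basis vector v_i, ℓ(v_i) = <v_i, a> is a linear equation in the a_j's. Collect the n equations into a matrix system V a = ℓ, where row i of V is v_i (expressed in the standard basis). Since V is invertible (lower-triangular with 1s on the diagonal, up to permutation), solve by back-substitution:
  V =
[[0, 1, 0, 0],
 [-1, 0, 1, 0],
 [1, 0, 0, 0],
 [1, 1, -1, 1]]
  V a = (0, 2, 2, -5)
Solving gives a = (2, 0, 4, -3).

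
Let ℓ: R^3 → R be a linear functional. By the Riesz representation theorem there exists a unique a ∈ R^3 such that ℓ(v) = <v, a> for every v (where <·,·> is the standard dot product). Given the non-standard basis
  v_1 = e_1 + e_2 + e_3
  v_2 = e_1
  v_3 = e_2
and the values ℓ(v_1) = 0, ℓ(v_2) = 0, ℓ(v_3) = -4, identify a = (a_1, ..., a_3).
a = (0, -4, 4)

Write a = (a_1, ..., a_3) in the standard basis. For each basis vector v_i, ℓ(v_i) = <v_i, a> is a linear equation in the a_j's. Collect the n equations into a matrix system V a = ℓ, where row i of V is v_i (expressed in the standard basis). Since V is invertible (lower-triangular with 1s on the diagonal, up to permutation), solve by back-substitution:
  V =
[[1, 1, 1],
 [1, 0, 0],
 [0, 1, 0]]
  V a = (0, 0, -4)
Solving gives a = (0, -4, 4).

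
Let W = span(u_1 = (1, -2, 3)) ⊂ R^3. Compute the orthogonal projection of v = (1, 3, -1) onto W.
proj_W(v) = (-4/7, 8/7, -12/7)

Set up U = [u_1 | ... | u_1] ∈ R^(3×1). The projector onto W = col(U) is P = U (U^T U)^(-1) U^T.
Compute U^T U =
  [14],
and U^T v = (-8).
Solve U^T U · c = U^T v for the coefficients: c = (-4/7). The projection is proj_W(v) = U c.
Check: (v - proj_W(v)) · u_1 = 0  (should be 0).
Result: proj_W(v) = (-4/7, 8/7, -12/7).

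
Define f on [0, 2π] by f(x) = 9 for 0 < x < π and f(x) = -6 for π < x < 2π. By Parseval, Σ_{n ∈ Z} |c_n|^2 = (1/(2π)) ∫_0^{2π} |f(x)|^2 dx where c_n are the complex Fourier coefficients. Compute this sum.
Σ |c_n|^2 = 117/2

Parseval equates the L^2 energy of f (normalised by 1/(2π)) with the ℓ^2 sum of its Fourier coefficients: (1/(2π)) ∫_0^{2π} |f|^2 = Σ |c_n|^2.
Compute the left side: (1/(2π)) [∫_0^π 9^2 dx + ∫_π^{2π} (-6)^2 dx] = (1/(2π)) · (81π + 36π) = (81 + 36)/2 = 117/2.
So Σ_{n ∈ Z} |c_n|^2 = 117/2.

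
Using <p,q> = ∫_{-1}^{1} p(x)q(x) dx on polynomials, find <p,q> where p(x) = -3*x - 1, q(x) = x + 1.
<p,q> = -4

Expand the product: p(x)·q(x) = -3*x^2 - 4*x - 1.
∫_{-1}^{1} of each monomial x^k gives [2/(k+1) if k even, 0 if k odd]. Integrating term-by-term (or equivalently evaluating the antiderivative F(x) = -x^3 - 2*x^2 - x at the endpoints):
  F(1) − F(−1) = -4 − (0) = -4.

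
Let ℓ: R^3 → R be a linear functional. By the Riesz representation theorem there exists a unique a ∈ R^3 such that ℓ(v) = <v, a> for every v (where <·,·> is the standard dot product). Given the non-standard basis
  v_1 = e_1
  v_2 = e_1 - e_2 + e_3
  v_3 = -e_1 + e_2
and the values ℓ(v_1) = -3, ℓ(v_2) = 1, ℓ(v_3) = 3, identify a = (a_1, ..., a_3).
a = (-3, 0, 4)

Write a = (a_1, ..., a_3) in the standard basis. For each basis vector v_i, ℓ(v_i) = <v_i, a> is a linear equation in the a_j's. Collect the n equations into a matrix system V a = ℓ, where row i of V is v_i (expressed in the standard basis). Since V is invertible (lower-triangular with 1s on the diagonal, up to permutation), solve by back-substitution:
  V =
[[1, 0, 0],
 [1, -1, 1],
 [-1, 1, 0]]
  V a = (-3, 1, 3)
Solving gives a = (-3, 0, 4).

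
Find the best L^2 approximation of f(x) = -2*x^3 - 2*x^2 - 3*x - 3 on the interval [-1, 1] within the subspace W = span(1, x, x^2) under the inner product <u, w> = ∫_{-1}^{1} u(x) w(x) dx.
g(x) = -2*x^2 - 21*x/5 - 3

The best approximation g ∈ W is the orthogonal projection of f onto W. Writing g = a_0 + a_1 x + a_2 x^2, the coefficients solve the normal equations G · a = b where
  G_{ij} = <φ_i, φ_j> and b_i = <f, φ_i>, with φ_0 = 1, φ_1 = x, φ_2 = x^2.
G =
  [2, 0, 2/3]
  [0, 2/3, 0]
  [2/3, 0, 2/5],
b = (-22/3, -14/5, -14/5).
Solving gives a_0 = -3, a_1 = -21/5, a_2 = -2, so
  g(x) = -2*x^2 - 21*x/5 - 3.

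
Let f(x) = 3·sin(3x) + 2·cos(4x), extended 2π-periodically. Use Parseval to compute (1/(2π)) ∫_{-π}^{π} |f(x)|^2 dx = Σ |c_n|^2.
Σ |c_n|^2 = 13/2

Expand |f|^2 and use orthogonality of {sin(nx), cos(mx)} on [-π, π]:
  ∫_{-π}^{π} sin(nx)^2 dx = π, ∫ cos(mx)^2 dx = π, and cross terms integrate to 0.
So ∫_{-π}^{π} f(x)^2 dx = 3^2 · π + 2^2 · π = (9 + 4)π.
Divide by 2π: (9 + 4)/2 = 13/2.
By Parseval, this equals Σ |c_n|^2.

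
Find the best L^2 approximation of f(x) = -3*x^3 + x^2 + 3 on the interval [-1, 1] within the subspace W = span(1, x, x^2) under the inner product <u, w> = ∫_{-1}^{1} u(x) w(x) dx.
g(x) = x^2 - 9*x/5 + 3

The best approximation g ∈ W is the orthogonal projection of f onto W. Writing g = a_0 + a_1 x + a_2 x^2, the coefficients solve the normal equations G · a = b where
  G_{ij} = <φ_i, φ_j> and b_i = <f, φ_i>, with φ_0 = 1, φ_1 = x, φ_2 = x^2.
G =
  [2, 0, 2/3]
  [0, 2/3, 0]
  [2/3, 0, 2/5],
b = (20/3, -6/5, 12/5).
Solving gives a_0 = 3, a_1 = -9/5, a_2 = 1, so
  g(x) = x^2 - 9*x/5 + 3.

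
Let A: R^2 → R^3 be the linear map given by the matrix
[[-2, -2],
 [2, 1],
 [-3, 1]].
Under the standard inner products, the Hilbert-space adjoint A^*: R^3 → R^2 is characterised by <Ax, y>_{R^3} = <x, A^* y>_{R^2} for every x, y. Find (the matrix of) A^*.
A^* = A^T =
[[-2, 2, -3],
 [-2, 1, 1]]

For real matrices with standard dot products, the defining identity <Ax, y> = <x, A^* y> gives (Ax)^T y = x^T (A^*) y, i.e. x^T A^T y = x^T (A^*) y. Since this holds for all x, y, we must have A^* = A^T. Therefore
A^* =
[[-2, 2, -3],
 [-2, 1, 1]].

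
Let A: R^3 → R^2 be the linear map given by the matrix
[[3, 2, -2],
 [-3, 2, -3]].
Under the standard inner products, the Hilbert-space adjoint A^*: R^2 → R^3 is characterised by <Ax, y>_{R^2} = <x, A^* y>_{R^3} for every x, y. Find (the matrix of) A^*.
A^* = A^T =
[[3, -3],
 [2, 2],
 [-2, -3]]

For real matrices with standard dot products, the defining identity <Ax, y> = <x, A^* y> gives (Ax)^T y = x^T (A^*) y, i.e. x^T A^T y = x^T (A^*) y. Since this holds for all x, y, we must have A^* = A^T. Therefore
A^* =
[[3, -3],
 [2, 2],
 [-2, -3]].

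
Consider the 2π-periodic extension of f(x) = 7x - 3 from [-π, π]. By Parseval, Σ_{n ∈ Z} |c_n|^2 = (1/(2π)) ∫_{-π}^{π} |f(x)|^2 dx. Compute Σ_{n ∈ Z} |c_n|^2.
Σ |c_n|^2 = 49π^2/3 + 9

Expand and integrate term by term over [-π, π]:
  ∫ (7x)^2 dx = 49·(2π^3/3); ∫ 2·7·(-3)·x dx = 0 (odd integrand); ∫ (-3)^2 dx = 9·2π.
So (1/(2π)) ∫_{-π}^{π} (7x - 3)^2 dx = 49π^2/3 + 9 = 49π^2/3 + 9.
Parseval ⇒ Σ |c_n|^2 = 49π^2/3 + 9.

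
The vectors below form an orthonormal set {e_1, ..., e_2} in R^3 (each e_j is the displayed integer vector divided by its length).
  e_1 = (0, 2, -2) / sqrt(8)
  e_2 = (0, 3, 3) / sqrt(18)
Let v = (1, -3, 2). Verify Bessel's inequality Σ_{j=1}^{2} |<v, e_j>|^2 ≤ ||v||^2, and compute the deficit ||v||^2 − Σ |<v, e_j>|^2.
Σ |<v, e_j>|^2 = 13; ||v||^2 = 14; deficit = 1

Write each e_j = u_j / sqrt(<u_j, u_j>) where u_j is the displayed integer vector. Then <v, e_j> = <v, u_j> / sqrt(<u_j, u_j>), so |<v, e_j>|^2 = <v, u_j>^2 / <u_j, u_j>.
Coefficients: <v, e_1> = -10/sqrt(8), <v, e_2> = -3/sqrt(18).
Square and sum: Σ |<v, e_j>|^2 = 13.
Compute ||v||^2 = v·v = 14.
Deficit = 14 − 13 = 1 ≥ 0, confirming Bessel's inequality. (The deficit equals ||v − Σ <v,e_j> e_j||^2, the squared distance from v to span{e_j}.)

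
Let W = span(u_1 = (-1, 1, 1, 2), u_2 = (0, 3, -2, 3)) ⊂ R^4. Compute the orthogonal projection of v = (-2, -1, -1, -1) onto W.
proj_W(v) = (16/105, -58/105, 4/35, -74/105)

Set up U = [u_1 | ... | u_2] ∈ R^(4×2). The projector onto W = col(U) is P = U (U^T U)^(-1) U^T.
Compute U^T U =
  [7, 7]
  [7, 22],
and U^T v = (-2, -4).
Solve U^T U · c = U^T v for the coefficients: c = (-16/105, -2/15). The projection is proj_W(v) = U c.
Check: (v - proj_W(v)) · u_1 = 0  (should be 0).
Check: (v - proj_W(v)) · u_2 = 0  (should be 0).
Result: proj_W(v) = (16/105, -58/105, 4/35, -74/105).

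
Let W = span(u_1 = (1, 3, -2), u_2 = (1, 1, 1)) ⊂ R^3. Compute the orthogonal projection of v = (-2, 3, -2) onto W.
proj_W(v) = (-1/38, 69/38, -53/19)

Set up U = [u_1 | ... | u_2] ∈ R^(3×2). The projector onto W = col(U) is P = U (U^T U)^(-1) U^T.
Compute U^T U =
  [14, 2]
  [2, 3],
and U^T v = (11, -1).
Solve U^T U · c = U^T v for the coefficients: c = (35/38, -18/19). The projection is proj_W(v) = U c.
Check: (v - proj_W(v)) · u_1 = 0  (should be 0).
Check: (v - proj_W(v)) · u_2 = 0  (should be 0).
Result: proj_W(v) = (-1/38, 69/38, -53/19).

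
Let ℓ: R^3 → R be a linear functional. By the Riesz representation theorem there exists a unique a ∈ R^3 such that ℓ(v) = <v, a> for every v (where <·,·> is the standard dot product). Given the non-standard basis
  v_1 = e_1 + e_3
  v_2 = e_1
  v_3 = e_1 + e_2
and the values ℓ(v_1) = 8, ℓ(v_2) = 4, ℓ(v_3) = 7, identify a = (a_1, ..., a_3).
a = (4, 3, 4)

Write a = (a_1, ..., a_3) in the standard basis. For each basis vector v_i, ℓ(v_i) = <v_i, a> is a linear equation in the a_j's. Collect the n equations into a matrix system V a = ℓ, where row i of V is v_i (expressed in the standard basis). Since V is invertible (lower-triangular with 1s on the diagonal, up to permutation), solve by back-substitution:
  V =
[[1, 0, 1],
 [1, 0, 0],
 [1, 1, 0]]
  V a = (8, 4, 7)
Solving gives a = (4, 3, 4).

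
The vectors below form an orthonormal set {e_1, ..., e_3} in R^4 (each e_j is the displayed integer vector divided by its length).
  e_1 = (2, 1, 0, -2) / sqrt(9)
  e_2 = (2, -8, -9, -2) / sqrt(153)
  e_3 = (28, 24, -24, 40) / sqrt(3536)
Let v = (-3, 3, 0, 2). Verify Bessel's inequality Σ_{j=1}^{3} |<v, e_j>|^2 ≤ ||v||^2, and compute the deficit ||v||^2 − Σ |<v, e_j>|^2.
Σ |<v, e_j>|^2 = 186/13; ||v||^2 = 22; deficit = 100/13

Write each e_j = u_j / sqrt(<u_j, u_j>) where u_j is the displayed integer vector. Then <v, e_j> = <v, u_j> / sqrt(<u_j, u_j>), so |<v, e_j>|^2 = <v, u_j>^2 / <u_j, u_j>.
Coefficients: <v, e_1> = -7/sqrt(9), <v, e_2> = -34/sqrt(153), <v, e_3> = 68/sqrt(3536).
Square and sum: Σ |<v, e_j>|^2 = 186/13.
Compute ||v||^2 = v·v = 22.
Deficit = 22 − 186/13 = 100/13 ≥ 0, confirming Bessel's inequality. (The deficit equals ||v − Σ <v,e_j> e_j||^2, the squared distance from v to span{e_j}.)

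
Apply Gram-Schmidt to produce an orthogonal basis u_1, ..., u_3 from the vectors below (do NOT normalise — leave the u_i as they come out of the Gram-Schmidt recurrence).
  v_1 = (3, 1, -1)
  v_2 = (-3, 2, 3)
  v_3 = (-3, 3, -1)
Orthogonal basis:
  u_1 = (3, 1, -1)
  u_2 = (-3/11, 32/11, 23/11)
  u_3 = (-105/71, 126/71, -189/71)

Apply the Gram-Schmidt recurrence
  u_1 = v_1
  u_i = v_i − Σ_{j<i} ((v_i · u_j) / (u_j · u_j)) · u_j.

Step by step this gives:
  u_1 = (3, 1, -1)
  u_2 = (-3/11, 32/11, 23/11)
  u_3 = (-105/71, 126/71, -189/71)

Orthogonality check:
  u_2 · u_1 = 0 (should be 0)
  u_3 · u_1 = 0 (should be 0)
  u_3 · u_2 = 0 (should be 0)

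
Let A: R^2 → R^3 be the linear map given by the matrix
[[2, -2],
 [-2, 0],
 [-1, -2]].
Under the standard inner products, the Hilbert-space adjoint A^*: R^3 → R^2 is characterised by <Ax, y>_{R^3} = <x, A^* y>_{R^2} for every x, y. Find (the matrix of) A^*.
A^* = A^T =
[[2, -2, -1],
 [-2, 0, -2]]

For real matrices with standard dot products, the defining identity <Ax, y> = <x, A^* y> gives (Ax)^T y = x^T (A^*) y, i.e. x^T A^T y = x^T (A^*) y. Since this holds for all x, y, we must have A^* = A^T. Therefore
A^* =
[[2, -2, -1],
 [-2, 0, -2]].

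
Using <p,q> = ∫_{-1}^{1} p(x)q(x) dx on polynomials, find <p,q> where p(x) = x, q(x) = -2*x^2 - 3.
<p,q> = 0

Expand the product: p(x)·q(x) = -2*x^3 - 3*x.
∫_{-1}^{1} of each monomial x^k gives [2/(k+1) if k even, 0 if k odd]. Integrating term-by-term (or equivalently evaluating the antiderivative F(x) = -x^4/2 - 3*x^2/2 at the endpoints):
  F(1) − F(−1) = -2 − (-2) = 0.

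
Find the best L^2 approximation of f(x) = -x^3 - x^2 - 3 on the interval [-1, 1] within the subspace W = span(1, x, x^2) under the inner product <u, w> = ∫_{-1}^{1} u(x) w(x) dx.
g(x) = -x^2 - 3*x/5 - 3

The best approximation g ∈ W is the orthogonal projection of f onto W. Writing g = a_0 + a_1 x + a_2 x^2, the coefficients solve the normal equations G · a = b where
  G_{ij} = <φ_i, φ_j> and b_i = <f, φ_i>, with φ_0 = 1, φ_1 = x, φ_2 = x^2.
G =
  [2, 0, 2/3]
  [0, 2/3, 0]
  [2/3, 0, 2/5],
b = (-20/3, -2/5, -12/5).
Solving gives a_0 = -3, a_1 = -3/5, a_2 = -1, so
  g(x) = -x^2 - 3*x/5 - 3.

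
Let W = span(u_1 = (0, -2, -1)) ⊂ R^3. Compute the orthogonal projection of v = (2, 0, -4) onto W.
proj_W(v) = (0, -8/5, -4/5)

Set up U = [u_1 | ... | u_1] ∈ R^(3×1). The projector onto W = col(U) is P = U (U^T U)^(-1) U^T.
Compute U^T U =
  [5],
and U^T v = (4).
Solve U^T U · c = U^T v for the coefficients: c = (4/5). The projection is proj_W(v) = U c.
Check: (v - proj_W(v)) · u_1 = 0  (should be 0).
Result: proj_W(v) = (0, -8/5, -4/5).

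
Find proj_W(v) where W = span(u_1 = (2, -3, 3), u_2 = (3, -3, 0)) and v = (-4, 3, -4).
proj_W(v) = (-55/19, 78/19, -69/19)

Set up U = [u_1 | ... | u_2] ∈ R^(3×2). The projector onto W = col(U) is P = U (U^T U)^(-1) U^T.
Compute U^T U =
  [22, 15]
  [15, 18],
and U^T v = (-29, -21).
Solve U^T U · c = U^T v for the coefficients: c = (-23/19, -3/19). The projection is proj_W(v) = U c.
Check: (v - proj_W(v)) · u_1 = 0  (should be 0).
Check: (v - proj_W(v)) · u_2 = 0  (should be 0).
Result: proj_W(v) = (-55/19, 78/19, -69/19).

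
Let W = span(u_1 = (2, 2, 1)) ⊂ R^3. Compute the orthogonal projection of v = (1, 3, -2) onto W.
proj_W(v) = (4/3, 4/3, 2/3)

Set up U = [u_1 | ... | u_1] ∈ R^(3×1). The projector onto W = col(U) is P = U (U^T U)^(-1) U^T.
Compute U^T U =
  [9],
and U^T v = (6).
Solve U^T U · c = U^T v for the coefficients: c = (2/3). The projection is proj_W(v) = U c.
Check: (v - proj_W(v)) · u_1 = 0  (should be 0).
Result: proj_W(v) = (4/3, 4/3, 2/3).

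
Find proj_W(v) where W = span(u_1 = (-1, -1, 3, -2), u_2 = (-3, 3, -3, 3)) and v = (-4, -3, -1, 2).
proj_W(v) = (-16/7, 8/7, 0, 4/7)

Set up U = [u_1 | ... | u_2] ∈ R^(4×2). The projector onto W = col(U) is P = U (U^T U)^(-1) U^T.
Compute U^T U =
  [15, -15]
  [-15, 36],
and U^T v = (0, 12).
Solve U^T U · c = U^T v for the coefficients: c = (4/7, 4/7). The projection is proj_W(v) = U c.
Check: (v - proj_W(v)) · u_1 = 0  (should be 0).
Check: (v - proj_W(v)) · u_2 = 0  (should be 0).
Result: proj_W(v) = (-16/7, 8/7, 0, 4/7).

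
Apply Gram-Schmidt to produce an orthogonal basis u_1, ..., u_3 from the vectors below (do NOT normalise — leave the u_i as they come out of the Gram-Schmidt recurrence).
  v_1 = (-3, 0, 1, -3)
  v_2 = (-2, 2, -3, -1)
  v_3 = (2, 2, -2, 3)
Orthogonal basis:
  u_1 = (-3, 0, 1, -3)
  u_2 = (-20/19, 2, -63/19, -1/19)
  u_3 = (-7/51, 49/51, 21/34, 35/102)

Apply the Gram-Schmidt recurrence
  u_1 = v_1
  u_i = v_i − Σ_{j<i} ((v_i · u_j) / (u_j · u_j)) · u_j.

Step by step this gives:
  u_1 = (-3, 0, 1, -3)
  u_2 = (-20/19, 2, -63/19, -1/19)
  u_3 = (-7/51, 49/51, 21/34, 35/102)

Orthogonality check:
  u_2 · u_1 = 0 (should be 0)
  u_3 · u_1 = 0 (should be 0)
  u_3 · u_2 = 0 (should be 0)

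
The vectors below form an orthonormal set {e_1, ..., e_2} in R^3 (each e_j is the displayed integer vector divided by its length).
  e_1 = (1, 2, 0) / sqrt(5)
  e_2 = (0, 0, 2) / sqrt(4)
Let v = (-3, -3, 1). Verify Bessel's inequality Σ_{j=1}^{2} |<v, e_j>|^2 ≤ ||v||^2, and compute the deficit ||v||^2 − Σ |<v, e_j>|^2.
Σ |<v, e_j>|^2 = 86/5; ||v||^2 = 19; deficit = 9/5

Write each e_j = u_j / sqrt(<u_j, u_j>) where u_j is the displayed integer vector. Then <v, e_j> = <v, u_j> / sqrt(<u_j, u_j>), so |<v, e_j>|^2 = <v, u_j>^2 / <u_j, u_j>.
Coefficients: <v, e_1> = -9/sqrt(5), <v, e_2> = 2/sqrt(4).
Square and sum: Σ |<v, e_j>|^2 = 86/5.
Compute ||v||^2 = v·v = 19.
Deficit = 19 − 86/5 = 9/5 ≥ 0, confirming Bessel's inequality. (The deficit equals ||v − Σ <v,e_j> e_j||^2, the squared distance from v to span{e_j}.)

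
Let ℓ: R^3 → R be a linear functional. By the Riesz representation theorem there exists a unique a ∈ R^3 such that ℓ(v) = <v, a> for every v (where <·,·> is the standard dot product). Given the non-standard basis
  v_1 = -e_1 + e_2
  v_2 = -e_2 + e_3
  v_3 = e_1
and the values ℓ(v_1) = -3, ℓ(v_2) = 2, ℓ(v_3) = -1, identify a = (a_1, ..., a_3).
a = (-1, -4, -2)

Write a = (a_1, ..., a_3) in the standard basis. For each basis vector v_i, ℓ(v_i) = <v_i, a> is a linear equation in the a_j's. Collect the n equations into a matrix system V a = ℓ, where row i of V is v_i (expressed in the standard basis). Since V is invertible (lower-triangular with 1s on the diagonal, up to permutation), solve by back-substitution:
  V =
[[-1, 1, 0],
 [0, -1, 1],
 [1, 0, 0]]
  V a = (-3, 2, -1)
Solving gives a = (-1, -4, -2).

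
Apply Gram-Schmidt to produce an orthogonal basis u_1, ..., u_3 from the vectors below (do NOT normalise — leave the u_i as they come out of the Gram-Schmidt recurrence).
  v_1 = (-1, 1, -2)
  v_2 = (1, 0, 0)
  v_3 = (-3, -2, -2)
Orthogonal basis:
  u_1 = (-1, 1, -2)
  u_2 = (5/6, 1/6, -1/3)
  u_3 = (0, -12/5, -6/5)

Apply the Gram-Schmidt recurrence
  u_1 = v_1
  u_i = v_i − Σ_{j<i} ((v_i · u_j) / (u_j · u_j)) · u_j.

Step by step this gives:
  u_1 = (-1, 1, -2)
  u_2 = (5/6, 1/6, -1/3)
  u_3 = (0, -12/5, -6/5)

Orthogonality check:
  u_2 · u_1 = 0 (should be 0)
  u_3 · u_1 = 0 (should be 0)
  u_3 · u_2 = 0 (should be 0)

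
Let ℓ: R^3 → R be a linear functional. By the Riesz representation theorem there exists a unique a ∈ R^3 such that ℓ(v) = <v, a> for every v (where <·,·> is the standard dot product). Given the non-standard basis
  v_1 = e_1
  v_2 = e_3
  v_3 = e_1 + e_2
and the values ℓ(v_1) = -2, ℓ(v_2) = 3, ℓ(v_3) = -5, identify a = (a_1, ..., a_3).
a = (-2, -3, 3)

Write a = (a_1, ..., a_3) in the standard basis. For each basis vector v_i, ℓ(v_i) = <v_i, a> is a linear equation in the a_j's. Collect the n equations into a matrix system V a = ℓ, where row i of V is v_i (expressed in the standard basis). Since V is invertible (lower-triangular with 1s on the diagonal, up to permutation), solve by back-substitution:
  V =
[[1, 0, 0],
 [0, 0, 1],
 [1, 1, 0]]
  V a = (-2, 3, -5)
Solving gives a = (-2, -3, 3).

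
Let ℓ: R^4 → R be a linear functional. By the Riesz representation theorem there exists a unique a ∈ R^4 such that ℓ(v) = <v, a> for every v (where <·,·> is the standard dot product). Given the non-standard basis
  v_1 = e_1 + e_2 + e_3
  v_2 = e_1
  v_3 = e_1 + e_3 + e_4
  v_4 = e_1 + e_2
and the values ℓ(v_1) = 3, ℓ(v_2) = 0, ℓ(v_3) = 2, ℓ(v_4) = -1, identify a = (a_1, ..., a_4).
a = (0, -1, 4, -2)

Write a = (a_1, ..., a_4) in the standard basis. For each basis vector v_i, ℓ(v_i) = <v_i, a> is a linear equation in the a_j's. Collect the n equations into a matrix system V a = ℓ, where row i of V is v_i (expressed in the standard basis). Since V is invertible (lower-triangular with 1s on the diagonal, up to permutation), solve by back-substitution:
  V =
[[1, 1, 1, 0],
 [1, 0, 0, 0],
 [1, 0, 1, 1],
 [1, 1, 0, 0]]
  V a = (3, 0, 2, -1)
Solving gives a = (0, -1, 4, -2).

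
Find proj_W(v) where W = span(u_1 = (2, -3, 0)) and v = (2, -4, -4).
proj_W(v) = (32/13, -48/13, 0)

Set up U = [u_1 | ... | u_1] ∈ R^(3×1). The projector onto W = col(U) is P = U (U^T U)^(-1) U^T.
Compute U^T U =
  [13],
and U^T v = (16).
Solve U^T U · c = U^T v for the coefficients: c = (16/13). The projection is proj_W(v) = U c.
Check: (v - proj_W(v)) · u_1 = 0  (should be 0).
Result: proj_W(v) = (32/13, -48/13, 0).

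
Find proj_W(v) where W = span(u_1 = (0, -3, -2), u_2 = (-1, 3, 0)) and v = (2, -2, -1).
proj_W(v) = (32/49, -120/49, -16/49)

Set up U = [u_1 | ... | u_2] ∈ R^(3×2). The projector onto W = col(U) is P = U (U^T U)^(-1) U^T.
Compute U^T U =
  [13, -9]
  [-9, 10],
and U^T v = (8, -8).
Solve U^T U · c = U^T v for the coefficients: c = (8/49, -32/49). The projection is proj_W(v) = U c.
Check: (v - proj_W(v)) · u_1 = 0  (should be 0).
Check: (v - proj_W(v)) · u_2 = 0  (should be 0).
Result: proj_W(v) = (32/49, -120/49, -16/49).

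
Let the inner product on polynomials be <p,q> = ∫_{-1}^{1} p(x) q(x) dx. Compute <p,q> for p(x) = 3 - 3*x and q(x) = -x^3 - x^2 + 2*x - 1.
<p,q> = -54/5

Expand the product: p(x)·q(x) = 3*x^4 - 9*x^2 + 9*x - 3.
∫_{-1}^{1} of each monomial x^k gives [2/(k+1) if k even, 0 if k odd]. Integrating term-by-term (or equivalently evaluating the antiderivative F(x) = 3*x^5/5 - 3*x^3 + 9*x^2/2 - 3*x at the endpoints):
  F(1) − F(−1) = -9/10 − (99/10) = -54/5.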